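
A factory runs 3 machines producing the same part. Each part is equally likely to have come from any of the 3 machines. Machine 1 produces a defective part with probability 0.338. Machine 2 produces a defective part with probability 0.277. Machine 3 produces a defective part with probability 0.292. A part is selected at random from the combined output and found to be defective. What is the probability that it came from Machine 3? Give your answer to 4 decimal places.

Posterior probability ≈ 0.3219

Tabulate prior·likelihood by source: [1] prior 0.333333, lik 0.338, product 0.1127; [2] prior 0.333333, lik 0.277, product 0.09233; [3] prior 0.333333, lik 0.292, product 0.09733.
Normalizing constant = 0.30233; the posterior for Machine 3 is its product over the sum, 0.09733/0.30233 = 0.3219.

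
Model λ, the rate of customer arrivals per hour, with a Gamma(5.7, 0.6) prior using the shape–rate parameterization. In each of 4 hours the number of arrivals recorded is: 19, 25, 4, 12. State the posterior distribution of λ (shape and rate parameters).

Posterior: Gamma(shape=65.7, rate=4.6)

Total count ∑xᵢ = 60 over n = 4 hours.
Gamma is conjugate to the Poisson likelihood: posterior is Gamma(shape = 5.7+60 = 65.7, rate = 0.6+4 = 4.6).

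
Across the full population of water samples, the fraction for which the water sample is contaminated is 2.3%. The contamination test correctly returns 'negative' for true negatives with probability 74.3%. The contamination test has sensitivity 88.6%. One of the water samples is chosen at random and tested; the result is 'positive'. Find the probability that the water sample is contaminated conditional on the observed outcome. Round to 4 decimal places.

P(H | E) ≈ 0.0751

Write H for 'the water sample is contaminated'. Prior odds H:¬H = 0.023/0.977 = 0.023541. For the 'positive' outcome, the likelihood ratio is 0.886/0.257 = 3.4475.
Posterior odds = 0.023541 × 3.4475 = 0.081158, so P(H|E) = 0.081158/(1+0.081158) = 0.0751.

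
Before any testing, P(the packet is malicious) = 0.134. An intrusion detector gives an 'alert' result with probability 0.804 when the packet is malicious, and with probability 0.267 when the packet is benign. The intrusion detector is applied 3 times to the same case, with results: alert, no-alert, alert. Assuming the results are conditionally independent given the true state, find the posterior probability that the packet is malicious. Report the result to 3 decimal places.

With H the event that the packet is malicious, the joint likelihood of the observed sequence is P(data|H) = 0.804·0.196·0.804 = 0.12670 and P(data|¬H) = 0.267·0.733·0.267 = 0.052255.
Bayes: P(H|data) = 0.134·0.12670 / (0.134·0.12670 + 0.866·0.052255) = 0.016977/0.062230 = 0.2728.

Posterior P(H) ≈ 0.273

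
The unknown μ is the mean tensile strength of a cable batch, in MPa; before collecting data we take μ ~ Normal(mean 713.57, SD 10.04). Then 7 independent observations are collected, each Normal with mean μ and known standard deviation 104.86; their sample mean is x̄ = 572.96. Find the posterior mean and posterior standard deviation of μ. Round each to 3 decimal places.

Posterior mean ≈ 705.091; posterior SD ≈ 9.733

With known σ, the Normal prior is conjugate. Weight on the data is w = (n/σ²)/(n/σ² + 1/τ₀²) = 0.00063662/(0.00063662+0.00992048) = 0.060302.
Posterior mean = w·x̄ + (1−w)·μ₀ = 0.060302·572.96 + 0.93970·713.57 = 705.091. Posterior variance = 1/(0.00063662+0.00992048) = 94.7230, so SD = 9.733.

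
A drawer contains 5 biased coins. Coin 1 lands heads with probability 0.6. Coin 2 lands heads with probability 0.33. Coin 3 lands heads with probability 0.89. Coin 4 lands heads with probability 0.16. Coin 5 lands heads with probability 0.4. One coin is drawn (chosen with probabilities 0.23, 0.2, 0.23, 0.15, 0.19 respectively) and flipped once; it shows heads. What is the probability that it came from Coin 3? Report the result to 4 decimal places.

Tabulate prior·likelihood by source: [1] prior 0.23, lik 0.6, product 0.1380; [2] prior 0.2, lik 0.33, product 0.06600; [3] prior 0.23, lik 0.89, product 0.2047; [4] prior 0.15, lik 0.16, product 0.02400; [5] prior 0.19, lik 0.4, product 0.07600.
Normalizing constant = 0.50870; the posterior for Coin 3 is its product over the sum, 0.2047/0.50870 = 0.4024.

Posterior probability ≈ 0.4024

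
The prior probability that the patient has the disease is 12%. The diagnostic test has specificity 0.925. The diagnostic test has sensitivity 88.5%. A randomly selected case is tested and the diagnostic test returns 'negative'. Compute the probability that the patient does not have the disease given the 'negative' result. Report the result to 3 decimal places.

P(¬H | E) ≈ 0.983

Write H for 'the patient has the disease'. Prior odds H:¬H = 0.12/0.88 = 0.13636. For the 'negative' outcome, the likelihood ratio is 0.115/0.925 = 0.12432.
Posterior odds = 0.13636 × 0.12432 = 0.016953, so P(H|E) = 0.016953/(1+0.016953) = 0.017. Then P(¬H|E) = 1 − 0.017 = 0.983.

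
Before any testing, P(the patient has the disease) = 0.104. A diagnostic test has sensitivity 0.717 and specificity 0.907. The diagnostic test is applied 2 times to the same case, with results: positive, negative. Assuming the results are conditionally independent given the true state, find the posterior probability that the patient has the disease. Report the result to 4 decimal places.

Posterior P(H) ≈ 0.2183

With H the event that the patient has the disease, the joint likelihood of the observed sequence is P(data|H) = 0.717·0.283 = 0.20291 and P(data|¬H) = 0.093·0.907 = 0.084351.
Bayes: P(H|data) = 0.104·0.20291 / (0.104·0.20291 + 0.896·0.084351) = 0.021103/0.096681 = 0.2183.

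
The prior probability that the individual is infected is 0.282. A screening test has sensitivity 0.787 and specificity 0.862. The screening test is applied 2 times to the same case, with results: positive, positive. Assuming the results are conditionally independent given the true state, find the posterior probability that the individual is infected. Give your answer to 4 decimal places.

With H the event that the individual is infected, the joint likelihood of the observed sequence is P(data|H) = 0.787·0.787 = 0.61937 and P(data|¬H) = 0.138·0.138 = 0.019044.
Bayes: P(H|data) = 0.282·0.61937 / (0.282·0.61937 + 0.718·0.019044) = 0.17466/0.18834 = 0.9274.

Posterior P(H) ≈ 0.9274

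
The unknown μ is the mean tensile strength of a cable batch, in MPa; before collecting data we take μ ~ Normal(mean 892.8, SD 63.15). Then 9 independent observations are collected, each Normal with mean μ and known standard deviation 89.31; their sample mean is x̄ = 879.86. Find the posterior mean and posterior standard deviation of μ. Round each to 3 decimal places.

Prior precision 1/τ₀² = 1/63.15² = 0.00025076; data precision n/σ² = 9/89.31² = 0.00112835.
Posterior precision = 0.00025076 + 0.00112835 = 0.00137910, giving posterior SD = 1/√0.00137910 = 26.928.
Posterior mean = (0.00025076·892.8 + 0.00112835·879.86) / 0.00137910 = 882.213.

Posterior mean ≈ 882.213; posterior SD ≈ 26.928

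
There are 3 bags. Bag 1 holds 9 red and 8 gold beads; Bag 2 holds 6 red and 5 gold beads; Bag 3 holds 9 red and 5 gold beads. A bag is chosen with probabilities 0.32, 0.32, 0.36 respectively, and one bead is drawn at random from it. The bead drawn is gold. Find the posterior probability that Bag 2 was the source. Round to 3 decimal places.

P(gold|Bag 1) = 0.4706; P(gold|Bag 2) = 0.4545; P(gold|Bag 3) = 0.3571.
Prior × likelihood for each source: 0.32·0.4706=0.1506, 0.32·0.4545=0.1455, 0.36·0.3571=0.1286. Summing gives P(gold) = 0.42461.
P(Bag 2 | gold) = 0.1455 / 0.42461 = 0.343.

Posterior probability ≈ 0.343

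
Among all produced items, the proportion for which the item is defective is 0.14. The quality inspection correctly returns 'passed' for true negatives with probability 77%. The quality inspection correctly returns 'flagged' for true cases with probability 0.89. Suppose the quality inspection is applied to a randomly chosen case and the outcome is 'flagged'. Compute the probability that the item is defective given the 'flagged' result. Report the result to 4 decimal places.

P(H | E) ≈ 0.3865

Write H for 'the item is defective'. Prior odds H:¬H = 0.14/0.86 = 0.16279. For the 'flagged' outcome, the likelihood ratio is 0.89/0.23 = 3.8696.
Posterior odds = 0.16279 × 3.8696 = 0.62993, so P(H|E) = 0.62993/(1+0.62993) = 0.3865.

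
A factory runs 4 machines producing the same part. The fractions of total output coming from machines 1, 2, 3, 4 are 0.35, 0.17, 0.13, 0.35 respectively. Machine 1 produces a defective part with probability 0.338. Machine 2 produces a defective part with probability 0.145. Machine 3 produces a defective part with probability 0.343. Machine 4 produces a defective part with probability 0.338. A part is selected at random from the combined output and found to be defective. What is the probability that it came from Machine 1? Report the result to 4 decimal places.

Posterior probability ≈ 0.3868

P(defective|M1) = 0.338; P(defective|M2) = 0.145; P(defective|M3) = 0.343; P(defective|M4) = 0.338.
Prior × likelihood for each source: 0.35·0.338=0.1183, 0.17·0.145=0.02465, 0.13·0.343=0.04459, 0.35·0.338=0.1183. Summing gives P(defective) = 0.30584.
P(Machine 1 | defective) = 0.1183 / 0.30584 = 0.3868.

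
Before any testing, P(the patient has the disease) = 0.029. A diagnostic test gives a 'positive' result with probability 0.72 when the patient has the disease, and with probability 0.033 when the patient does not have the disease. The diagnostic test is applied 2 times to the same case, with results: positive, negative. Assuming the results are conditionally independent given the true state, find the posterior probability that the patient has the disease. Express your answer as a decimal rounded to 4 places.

Posterior P(H) ≈ 0.1587

With H the event that the patient has the disease, the joint likelihood of the observed sequence is P(data|H) = 0.72·0.28 = 0.20160 and P(data|¬H) = 0.033·0.967 = 0.031911.
Bayes: P(H|data) = 0.029·0.20160 / (0.029·0.20160 + 0.971·0.031911) = 0.0058464/0.036832 = 0.1587.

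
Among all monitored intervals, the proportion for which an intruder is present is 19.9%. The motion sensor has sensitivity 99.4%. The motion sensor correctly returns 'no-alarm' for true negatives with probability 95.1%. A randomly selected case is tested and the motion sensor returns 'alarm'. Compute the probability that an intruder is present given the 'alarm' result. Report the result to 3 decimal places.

Write H for 'an intruder is present'. Prior odds H:¬H = 0.199/0.801 = 0.24844. For the 'alarm' outcome, the likelihood ratio is 0.994/0.049 = 20.286.
Posterior odds = 0.24844 × 20.286 = 5.0398, so P(H|E) = 5.0398/(1+5.0398) = 0.834.

P(H | E) ≈ 0.834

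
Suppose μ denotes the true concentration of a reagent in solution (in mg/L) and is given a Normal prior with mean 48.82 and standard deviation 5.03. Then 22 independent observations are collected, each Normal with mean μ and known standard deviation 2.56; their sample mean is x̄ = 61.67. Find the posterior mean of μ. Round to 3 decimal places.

Posterior mean ≈ 61.520

Prior precision 1/τ₀² = 1/5.03² = 0.0395243; data precision n/σ² = 22/2.56² = 3.35693.
Posterior precision = 0.0395243 + 3.35693 = 3.39646.
Posterior mean = (0.0395243·48.82 + 3.35693·61.67) / 3.39646 = 61.520.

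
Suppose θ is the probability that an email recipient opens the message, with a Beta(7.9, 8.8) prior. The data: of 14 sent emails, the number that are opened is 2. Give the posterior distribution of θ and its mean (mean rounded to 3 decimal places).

Posterior: Beta(9.9, 20.8); mean ≈ 0.322

Observing 2 successes and 12 failures updates Beta(7.9, 8.8) by adding the success and failure counts to the two shape parameters: α = 7.9+2 = 9.9, β = 8.8+12 = 20.8.
Posterior mean = α/(α+β) = 9.9/30.7 = 0.322.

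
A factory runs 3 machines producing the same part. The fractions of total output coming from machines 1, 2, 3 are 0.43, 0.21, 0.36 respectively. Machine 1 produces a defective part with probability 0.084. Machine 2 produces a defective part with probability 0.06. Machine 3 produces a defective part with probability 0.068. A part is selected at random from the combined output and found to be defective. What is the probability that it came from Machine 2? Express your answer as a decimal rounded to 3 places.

Tabulate prior·likelihood by source: [1] prior 0.43, lik 0.084, product 0.03612; [2] prior 0.21, lik 0.06, product 0.01260; [3] prior 0.36, lik 0.068, product 0.02448.
Normalizing constant = 0.073200; the posterior for Machine 2 is its product over the sum, 0.01260/0.073200 = 0.172.

Posterior probability ≈ 0.172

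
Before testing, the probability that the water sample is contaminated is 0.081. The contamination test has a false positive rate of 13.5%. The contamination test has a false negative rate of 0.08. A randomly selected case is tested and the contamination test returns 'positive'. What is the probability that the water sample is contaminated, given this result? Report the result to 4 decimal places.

P(H | E) ≈ 0.3753

Write H for 'the water sample is contaminated'. Prior odds H:¬H = 0.081/0.919 = 0.088139. For the 'positive' outcome, the likelihood ratio is 0.92/0.135 = 6.8148.
Posterior odds = 0.088139 × 6.8148 = 0.60065, so P(H|E) = 0.60065/(1+0.60065) = 0.3753.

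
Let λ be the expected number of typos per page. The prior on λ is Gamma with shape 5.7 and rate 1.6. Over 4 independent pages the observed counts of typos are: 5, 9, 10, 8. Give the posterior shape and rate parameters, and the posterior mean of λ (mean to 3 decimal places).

Posterior: Gamma(shape=37.7, rate=5.6); mean ≈ 6.732

The Poisson likelihood adds the total count to the shape and the number of exposure periods to the rate. Here ∑xᵢ = 32 and n = 4, so shape 5.7→37.7 and rate 1.6→5.6.
E[λ | data] = 37.7/5.6 = 6.732.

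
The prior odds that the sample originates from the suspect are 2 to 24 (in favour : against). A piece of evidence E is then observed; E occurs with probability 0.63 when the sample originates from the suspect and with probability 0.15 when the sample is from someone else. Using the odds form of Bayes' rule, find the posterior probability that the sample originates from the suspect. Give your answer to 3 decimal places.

Prior odds = 2/24 = 0.083333. In log-odds, ln(0.083333) = -2.4849.
Add log likelihood ratio: ln(4.2000) = 1.4351.
Posterior log-odds = -1.0498, so posterior odds = exp(-1.0498) = 0.35000. Converting, P(H|E) = 0.35000/1.3500 = 0.259.

Posterior probability ≈ 0.259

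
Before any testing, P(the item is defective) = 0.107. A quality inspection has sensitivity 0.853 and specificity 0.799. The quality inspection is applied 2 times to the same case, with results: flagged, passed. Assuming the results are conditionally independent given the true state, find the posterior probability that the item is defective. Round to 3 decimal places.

Posterior P(H) ≈ 0.086

Let H be the event that the item is defective; start with P(H) = 0.107. P('flagged'|H) = 0.853, P('flagged'|¬H) = 0.201.
Update on result 1 ('flagged'): P(H) ← 0.853·0.1070 / (0.853·0.1070 + 0.201·0.8930) = 0.091271/0.27076 = 0.3371.
Update on result 2 ('passed'): P(H) ← 0.147·0.3371 / (0.147·0.3371 + 0.799·0.6629) = 0.049552/0.57922 = 0.0855.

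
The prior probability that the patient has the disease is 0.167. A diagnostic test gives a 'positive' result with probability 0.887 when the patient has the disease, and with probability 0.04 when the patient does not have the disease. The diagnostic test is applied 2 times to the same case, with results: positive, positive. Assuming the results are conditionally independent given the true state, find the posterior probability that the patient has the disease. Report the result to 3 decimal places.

Posterior P(H) ≈ 0.990

With H the event that the patient has the disease, the joint likelihood of the observed sequence is P(data|H) = 0.887·0.887 = 0.78677 and P(data|¬H) = 0.04·0.04 = 0.0016000.
Bayes: P(H|data) = 0.167·0.78677 / (0.167·0.78677 + 0.833·0.0016000) = 0.13139/0.13272 = 0.9900.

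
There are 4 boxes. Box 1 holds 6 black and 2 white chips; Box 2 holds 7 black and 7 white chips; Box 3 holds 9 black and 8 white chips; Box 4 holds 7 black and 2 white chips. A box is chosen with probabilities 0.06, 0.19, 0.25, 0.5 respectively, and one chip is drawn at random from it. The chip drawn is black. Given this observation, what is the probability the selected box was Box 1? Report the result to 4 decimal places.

P(black|Box 1) = 0.75; P(black|Box 2) = 0.5; P(black|Box 3) = 0.5294; P(black|Box 4) = 0.7778.
Prior × likelihood for each source: 0.06·0.75=0.04500, 0.19·0.5=0.09500, 0.25·0.5294=0.1324, 0.5·0.7778=0.3889. Summing gives P(black) = 0.66124.
P(Box 1 | black) = 0.04500 / 0.66124 = 0.0681.

Posterior probability ≈ 0.0681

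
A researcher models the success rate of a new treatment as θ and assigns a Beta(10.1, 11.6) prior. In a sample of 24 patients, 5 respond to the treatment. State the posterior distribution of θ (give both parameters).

The binomial likelihood is conjugate to the Beta prior: with 5 successes and 19 failures, the posterior is Beta(10.1+5, 11.6+19) = Beta(15.1, 30.6).

Posterior: Beta(15.1, 30.6)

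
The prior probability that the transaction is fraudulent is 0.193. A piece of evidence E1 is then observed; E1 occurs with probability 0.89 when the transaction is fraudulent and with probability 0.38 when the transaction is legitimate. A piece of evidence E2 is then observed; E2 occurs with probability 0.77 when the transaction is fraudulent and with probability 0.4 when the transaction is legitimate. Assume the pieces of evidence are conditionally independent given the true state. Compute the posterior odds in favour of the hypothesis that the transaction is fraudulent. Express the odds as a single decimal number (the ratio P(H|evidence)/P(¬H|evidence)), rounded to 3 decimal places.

Prior odds = 0.193/(1−0.193) = 0.23916. In log-odds, ln(0.23916) = -1.4306.
Add log likelihood ratios: ln(2.3421) + ln(1.9250) = 1.5060.
Posterior log-odds = 0.075343, so posterior odds = exp(0.075343) = 1.0783.

Posterior odds ≈ 1.078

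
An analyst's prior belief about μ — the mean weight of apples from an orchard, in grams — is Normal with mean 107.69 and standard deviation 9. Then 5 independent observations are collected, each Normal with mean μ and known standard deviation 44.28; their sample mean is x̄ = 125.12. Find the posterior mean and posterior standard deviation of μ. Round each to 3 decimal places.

With known σ, the Normal prior is conjugate. Weight on the data is w = (n/σ²)/(n/σ² + 1/τ₀²) = 0.00255009/(0.00255009+0.0123457) = 0.17120.
Posterior mean = w·x̄ + (1−w)·μ₀ = 0.17120·125.12 + 0.82880·107.69 = 110.674. Posterior variance = 1/(0.00255009+0.0123457) = 67.1332, so SD = 8.193.

Posterior mean ≈ 110.674; posterior SD ≈ 8.193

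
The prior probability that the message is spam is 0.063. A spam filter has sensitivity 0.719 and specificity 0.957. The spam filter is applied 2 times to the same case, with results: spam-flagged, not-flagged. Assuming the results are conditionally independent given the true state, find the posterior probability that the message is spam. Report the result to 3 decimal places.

With H the event that the message is spam, the joint likelihood of the observed sequence is P(data|H) = 0.719·0.281 = 0.20204 and P(data|¬H) = 0.043·0.957 = 0.041151.
Bayes: P(H|data) = 0.063·0.20204 / (0.063·0.20204 + 0.937·0.041151) = 0.012728/0.051287 = 0.2482.

Posterior P(H) ≈ 0.248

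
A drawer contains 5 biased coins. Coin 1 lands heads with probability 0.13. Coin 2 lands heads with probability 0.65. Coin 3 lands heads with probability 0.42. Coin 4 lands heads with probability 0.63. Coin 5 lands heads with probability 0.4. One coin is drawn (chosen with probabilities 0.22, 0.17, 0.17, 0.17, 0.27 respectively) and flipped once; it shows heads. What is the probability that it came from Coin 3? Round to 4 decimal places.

P(heads|C1) = 0.13; P(heads|C2) = 0.65; P(heads|C3) = 0.42; P(heads|C4) = 0.63; P(heads|C5) = 0.4.
Prior × likelihood for each source: 0.22·0.13=0.02860, 0.17·0.65=0.1105, 0.17·0.42=0.07140, 0.17·0.63=0.1071, 0.27·0.4=0.1080. Summing gives P(heads) = 0.42560.
P(Coin 3 | heads) = 0.07140 / 0.42560 = 0.1678.

Posterior probability ≈ 0.1678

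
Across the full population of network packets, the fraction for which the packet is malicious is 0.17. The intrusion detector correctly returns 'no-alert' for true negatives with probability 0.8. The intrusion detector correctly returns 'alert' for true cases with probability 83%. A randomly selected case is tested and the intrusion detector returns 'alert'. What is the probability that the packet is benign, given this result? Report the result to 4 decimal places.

P(¬H | E) ≈ 0.5405

Let H be the event that the packet is malicious. P(H) = 0.17, so P(¬H) = 0.83. With E the 'alert' result, P(E|H) = 0.83 and P(E|¬H) = 0.2.
P(E) = 0.83·0.17 + 0.2·0.83 = 0.14110 + 0.16600 = 0.30710.
By Bayes' theorem, P(H|E) = 0.14110 / 0.30710 = 0.4595. Hence P(¬H|E) = 1 − 0.4595 = 0.5405.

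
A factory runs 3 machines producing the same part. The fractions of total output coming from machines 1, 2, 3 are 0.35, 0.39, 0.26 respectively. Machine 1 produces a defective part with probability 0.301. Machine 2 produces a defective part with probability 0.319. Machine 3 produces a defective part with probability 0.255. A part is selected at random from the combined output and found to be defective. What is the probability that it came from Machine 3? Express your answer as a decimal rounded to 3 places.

Posterior probability ≈ 0.224

P(defective|M1) = 0.301; P(defective|M2) = 0.319; P(defective|M3) = 0.255.
Prior × likelihood for each source: 0.35·0.301=0.1053, 0.39·0.319=0.1244, 0.26·0.255=0.06630. Summing gives P(defective) = 0.29606.
P(Machine 3 | defective) = 0.06630 / 0.29606 = 0.224.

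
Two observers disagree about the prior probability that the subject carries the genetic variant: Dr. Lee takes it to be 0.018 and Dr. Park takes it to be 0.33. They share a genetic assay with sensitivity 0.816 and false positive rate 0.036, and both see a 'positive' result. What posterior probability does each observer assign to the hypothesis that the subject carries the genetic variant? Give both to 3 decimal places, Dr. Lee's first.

P('+'|H) = 0.816, P('+'|¬H) = 0.036.
Dr. Lee: numerator 0.816·0.018 = 0.014688; evidence = 0.014688+0.036·0.982 = 0.050040; posterior = 0.294.
Dr. Park: numerator 0.816·0.33 = 0.26928; evidence = 0.26928+0.036·0.67 = 0.29340; posterior = 0.918.

Dr. Lee: 0.294; Dr. Park: 0.918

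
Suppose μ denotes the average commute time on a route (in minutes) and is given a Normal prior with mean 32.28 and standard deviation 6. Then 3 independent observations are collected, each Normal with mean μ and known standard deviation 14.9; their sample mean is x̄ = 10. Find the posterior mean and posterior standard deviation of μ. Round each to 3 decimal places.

With known σ, the Normal prior is conjugate. Weight on the data is w = (n/σ²)/(n/σ² + 1/τ₀²) = 0.0135129/(0.0135129+0.0277778) = 0.32726.
Posterior mean = w·x̄ + (1−w)·μ₀ = 0.32726·10 + 0.67274·32.28 = 24.989. Posterior variance = 1/(0.0135129+0.0277778) = 24.2185, so SD = 4.921.

Posterior mean ≈ 24.989; posterior SD ≈ 4.921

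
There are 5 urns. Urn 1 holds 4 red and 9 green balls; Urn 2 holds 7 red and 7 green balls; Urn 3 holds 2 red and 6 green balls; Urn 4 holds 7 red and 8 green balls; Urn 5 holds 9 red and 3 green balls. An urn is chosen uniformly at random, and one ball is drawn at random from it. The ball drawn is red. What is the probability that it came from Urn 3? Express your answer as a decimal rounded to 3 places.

P(red|Urn 1) = 0.3077; P(red|Urn 2) = 0.5; P(red|Urn 3) = 0.25; P(red|Urn 4) = 0.4667; P(red|Urn 5) = 0.75.
Prior × likelihood for each source: 0.2·0.3077=0.06154, 0.2·0.5=0.1000, 0.2·0.25=0.05000, 0.2·0.4667=0.09333, 0.2·0.75=0.1500. Summing gives P(red) = 0.45487.
P(Urn 3 | red) = 0.05000 / 0.45487 = 0.110.

Posterior probability ≈ 0.110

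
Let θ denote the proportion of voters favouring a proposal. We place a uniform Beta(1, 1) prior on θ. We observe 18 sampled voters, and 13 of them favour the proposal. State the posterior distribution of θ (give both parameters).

Observing 13 successes and 5 failures updates Beta(1, 1) by adding the success and failure counts to the two shape parameters: α = 1+13 = 14, β = 1+5 = 6.

Posterior: Beta(14, 6)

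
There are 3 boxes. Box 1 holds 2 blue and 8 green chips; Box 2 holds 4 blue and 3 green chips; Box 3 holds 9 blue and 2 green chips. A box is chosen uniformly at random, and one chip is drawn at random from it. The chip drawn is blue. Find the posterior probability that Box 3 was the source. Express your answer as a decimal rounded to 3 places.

Posterior probability ≈ 0.515

Tabulate prior·likelihood by source: [1] prior 0.333333, lik 0.2, product 0.06667; [2] prior 0.333333, lik 0.5714, product 0.1905; [3] prior 0.333333, lik 0.8182, product 0.2727.
Normalizing constant = 0.52987; the posterior for Box 3 is its product over the sum, 0.2727/0.52987 = 0.515.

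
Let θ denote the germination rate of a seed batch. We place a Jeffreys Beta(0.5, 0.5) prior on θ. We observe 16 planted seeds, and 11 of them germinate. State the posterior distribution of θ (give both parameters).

Posterior: Beta(11.5, 5.5)

Observing 11 successes and 5 failures updates Beta(0.5, 0.5) by adding the success and failure counts to the two shape parameters: α = 0.5+11 = 11.5, β = 0.5+5 = 5.5.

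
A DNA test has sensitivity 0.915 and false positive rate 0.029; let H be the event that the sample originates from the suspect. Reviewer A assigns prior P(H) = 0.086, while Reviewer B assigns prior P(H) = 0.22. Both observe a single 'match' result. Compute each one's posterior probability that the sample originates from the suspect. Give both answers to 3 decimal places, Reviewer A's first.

Reviewer A: 0.748; Reviewer B: 0.899

The likelihood ratio for a 'match' result is 0.915/0.029 = 31.552.
Reviewer A: prior odds 0.086/0.914 = 0.094092; posterior odds 2.9688; posterior probability 0.748.
Reviewer B: prior odds 0.22/0.78 = 0.28205; posterior odds 8.8992; posterior probability 0.899.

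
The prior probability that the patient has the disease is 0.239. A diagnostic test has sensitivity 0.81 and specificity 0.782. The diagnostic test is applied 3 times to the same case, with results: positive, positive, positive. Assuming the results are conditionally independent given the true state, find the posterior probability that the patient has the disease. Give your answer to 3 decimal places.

Let H be the event that the patient has the disease; start with P(H) = 0.239. P('positive'|H) = 0.81, P('positive'|¬H) = 0.218.
Update on result 1 ('positive'): P(H) ← 0.81·0.2390 / (0.81·0.2390 + 0.218·0.7610) = 0.19359/0.35949 = 0.5385.
Update on result 2 ('positive'): P(H) ← 0.81·0.5385 / (0.81·0.5385 + 0.218·0.4615) = 0.43620/0.53680 = 0.8126.
Update on result 3 ('positive'): P(H) ← 0.81·0.8126 / (0.81·0.8126 + 0.218·0.1874) = 0.65820/0.69905 = 0.9416.

Posterior P(H) ≈ 0.942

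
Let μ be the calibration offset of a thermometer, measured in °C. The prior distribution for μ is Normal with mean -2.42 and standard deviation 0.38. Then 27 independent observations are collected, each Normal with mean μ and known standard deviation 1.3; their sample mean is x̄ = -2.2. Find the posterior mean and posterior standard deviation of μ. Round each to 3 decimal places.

Posterior mean ≈ -2.267; posterior SD ≈ 0.209

Prior precision 1/τ₀² = 1/0.38² = 6.92521; data precision n/σ² = 27/1.3² = 15.9763.
Posterior precision = 6.92521 + 15.9763 = 22.9015, giving posterior SD = 1/√22.9015 = 0.209.
Posterior mean = (6.92521·-2.42 + 15.9763·-2.2) / 22.9015 = -2.267.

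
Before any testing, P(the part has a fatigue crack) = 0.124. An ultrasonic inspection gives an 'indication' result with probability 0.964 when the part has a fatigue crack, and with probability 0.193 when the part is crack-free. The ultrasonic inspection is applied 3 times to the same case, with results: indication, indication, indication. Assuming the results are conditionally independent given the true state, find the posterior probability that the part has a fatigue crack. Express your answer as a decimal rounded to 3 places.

Posterior P(H) ≈ 0.946

With H the event that the part has a fatigue crack, the joint likelihood of the observed sequence is P(data|H) = 0.964·0.964·0.964 = 0.89584 and P(data|¬H) = 0.193·0.193·0.193 = 0.0071891.
Bayes: P(H|data) = 0.124·0.89584 / (0.124·0.89584 + 0.876·0.0071891) = 0.11108/0.11738 = 0.9463.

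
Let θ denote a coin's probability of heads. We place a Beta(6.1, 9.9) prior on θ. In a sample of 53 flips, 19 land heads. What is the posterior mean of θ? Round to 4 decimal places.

The binomial likelihood is conjugate to the Beta prior: with 19 successes and 34 failures, the posterior is Beta(6.1+19, 9.9+34) = Beta(25.1, 43.9).
Posterior mean = α/(α+β) = 25.1/69 = 0.3638.

Posterior mean ≈ 0.3638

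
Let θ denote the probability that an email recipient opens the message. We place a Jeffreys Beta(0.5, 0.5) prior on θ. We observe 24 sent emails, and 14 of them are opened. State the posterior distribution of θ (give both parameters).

The binomial likelihood is conjugate to the Beta prior: with 14 successes and 10 failures, the posterior is Beta(0.5+14, 0.5+10) = Beta(14.5, 10.5).

Posterior: Beta(14.5, 10.5)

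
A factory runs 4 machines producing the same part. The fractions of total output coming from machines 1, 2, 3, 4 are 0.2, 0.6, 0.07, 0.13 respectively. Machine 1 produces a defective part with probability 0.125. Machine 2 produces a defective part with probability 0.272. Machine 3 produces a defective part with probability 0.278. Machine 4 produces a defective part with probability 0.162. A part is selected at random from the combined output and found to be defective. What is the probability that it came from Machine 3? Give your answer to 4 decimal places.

Posterior probability ≈ 0.0851

P(defective|M1) = 0.125; P(defective|M2) = 0.272; P(defective|M3) = 0.278; P(defective|M4) = 0.162.
Prior × likelihood for each source: 0.2·0.125=0.02500, 0.6·0.272=0.1632, 0.07·0.278=0.01946, 0.13·0.162=0.02106. Summing gives P(defective) = 0.22872.
P(Machine 3 | defective) = 0.01946 / 0.22872 = 0.0851.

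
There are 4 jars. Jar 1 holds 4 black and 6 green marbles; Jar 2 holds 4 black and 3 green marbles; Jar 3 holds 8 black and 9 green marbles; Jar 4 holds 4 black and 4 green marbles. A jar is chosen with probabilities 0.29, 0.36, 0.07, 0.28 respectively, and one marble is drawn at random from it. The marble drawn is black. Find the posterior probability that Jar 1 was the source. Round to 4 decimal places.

P(black|Jar 1) = 0.4; P(black|Jar 2) = 0.5714; P(black|Jar 3) = 0.4706; P(black|Jar 4) = 0.5.
Prior × likelihood for each source: 0.29·0.4=0.1160, 0.36·0.5714=0.2057, 0.07·0.4706=0.03294, 0.28·0.5=0.1400. Summing gives P(black) = 0.49466.
P(Jar 1 | black) = 0.1160 / 0.49466 = 0.2345.

Posterior probability ≈ 0.2345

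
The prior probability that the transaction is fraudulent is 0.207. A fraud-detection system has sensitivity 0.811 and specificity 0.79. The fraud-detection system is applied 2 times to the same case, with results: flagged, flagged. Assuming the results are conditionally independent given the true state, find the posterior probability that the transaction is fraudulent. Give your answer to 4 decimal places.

Posterior P(H) ≈ 0.7956

Let H be the event that the transaction is fraudulent; start with P(H) = 0.207. P('flagged'|H) = 0.811, P('flagged'|¬H) = 0.21.
Update on result 1 ('flagged'): P(H) ← 0.811·0.2070 / (0.811·0.2070 + 0.21·0.7930) = 0.16788/0.33441 = 0.5020.
Update on result 2 ('flagged'): P(H) ← 0.811·0.5020 / (0.811·0.5020 + 0.21·0.4980) = 0.40713/0.51171 = 0.7956.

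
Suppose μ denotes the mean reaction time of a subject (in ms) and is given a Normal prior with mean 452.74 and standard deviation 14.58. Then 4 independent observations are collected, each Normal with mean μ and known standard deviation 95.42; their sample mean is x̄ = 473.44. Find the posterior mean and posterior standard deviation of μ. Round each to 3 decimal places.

Posterior mean ≈ 454.508; posterior SD ≈ 13.943

With known σ, the Normal prior is conjugate. Weight on the data is w = (n/σ²)/(n/σ² + 1/τ₀²) = 0.00043932/(0.00043932+0.00470419) = 0.085413.
Posterior mean = w·x̄ + (1−w)·μ₀ = 0.085413·473.44 + 0.91459·452.74 = 454.508. Posterior variance = 1/(0.00043932+0.00470419) = 194.420, so SD = 13.943.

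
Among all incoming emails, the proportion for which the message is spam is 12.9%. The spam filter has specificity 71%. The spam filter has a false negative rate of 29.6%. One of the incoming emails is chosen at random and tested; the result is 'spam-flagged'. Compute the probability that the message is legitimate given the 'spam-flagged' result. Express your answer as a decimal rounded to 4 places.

P(¬H | E) ≈ 0.7355

Write H for 'the message is spam'. Prior odds H:¬H = 0.129/0.871 = 0.14811. For the 'spam-flagged' outcome, the likelihood ratio is 0.704/0.29 = 2.4276.
Posterior odds = 0.14811 × 2.4276 = 0.35954, so P(H|E) = 0.35954/(1+0.35954) = 0.2645. Then P(¬H|E) = 1 − 0.2645 = 0.7355.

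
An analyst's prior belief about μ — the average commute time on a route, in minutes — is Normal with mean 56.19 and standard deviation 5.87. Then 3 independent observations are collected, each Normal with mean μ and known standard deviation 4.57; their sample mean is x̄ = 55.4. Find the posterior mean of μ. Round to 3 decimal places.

Posterior mean ≈ 55.533

With known σ, the Normal prior is conjugate. Weight on the data is w = (n/σ²)/(n/σ² + 1/τ₀²) = 0.143644/(0.143644+0.0290218) = 0.83192.
Posterior mean = w·x̄ + (1−w)·μ₀ = 0.83192·55.4 + 0.16808·56.19 = 55.533.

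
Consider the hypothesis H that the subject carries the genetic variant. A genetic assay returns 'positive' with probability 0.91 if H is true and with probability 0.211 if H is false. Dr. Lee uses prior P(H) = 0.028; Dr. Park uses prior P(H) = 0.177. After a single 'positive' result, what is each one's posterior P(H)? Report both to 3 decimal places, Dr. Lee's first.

The likelihood ratio for a 'positive' result is 0.91/0.211 = 4.3128.
Dr. Lee: prior odds 0.028/0.972 = 0.028807; posterior odds 0.12424; posterior probability 0.111.
Dr. Park: prior odds 0.177/0.823 = 0.21507; posterior odds 0.92754; posterior probability 0.481.

Dr. Lee: 0.111; Dr. Park: 0.481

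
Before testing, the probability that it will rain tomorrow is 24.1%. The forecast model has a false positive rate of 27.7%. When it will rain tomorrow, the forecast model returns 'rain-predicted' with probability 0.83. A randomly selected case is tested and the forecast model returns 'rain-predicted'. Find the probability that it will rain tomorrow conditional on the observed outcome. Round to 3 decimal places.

P(H | E) ≈ 0.488

Write H for 'it will rain tomorrow'. Prior odds H:¬H = 0.241/0.759 = 0.31752. For the 'rain-predicted' outcome, the likelihood ratio is 0.83/0.277 = 2.9964.
Posterior odds = 0.31752 × 2.9964 = 0.95142, so P(H|E) = 0.95142/(1+0.95142) = 0.488.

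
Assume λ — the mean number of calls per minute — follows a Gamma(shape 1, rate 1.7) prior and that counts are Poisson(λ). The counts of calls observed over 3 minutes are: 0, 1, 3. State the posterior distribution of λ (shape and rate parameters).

Posterior: Gamma(shape=5, rate=4.7)

Total count ∑xᵢ = 4 over n = 3 minutes.
Gamma is conjugate to the Poisson likelihood: posterior is Gamma(shape = 1+4 = 5, rate = 1.7+3 = 4.7).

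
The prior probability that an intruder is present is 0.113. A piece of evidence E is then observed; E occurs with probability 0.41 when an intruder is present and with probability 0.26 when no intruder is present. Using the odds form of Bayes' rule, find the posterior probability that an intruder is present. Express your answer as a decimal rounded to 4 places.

Prior odds = 0.113/(1−0.113) = 0.12740.
Likelihood ratio for E = 0.41/0.26 = 1.5769.
Posterior odds = prior odds × LR = 0.20089.
Posterior probability = odds/(1+odds) = 0.20089/1.2009 = 0.1673.

Posterior probability ≈ 0.1673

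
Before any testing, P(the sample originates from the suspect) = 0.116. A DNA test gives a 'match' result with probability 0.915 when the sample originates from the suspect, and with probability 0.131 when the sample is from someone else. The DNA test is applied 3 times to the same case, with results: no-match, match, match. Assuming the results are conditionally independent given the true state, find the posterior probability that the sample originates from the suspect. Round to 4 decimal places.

With H the event that the sample originates from the suspect, the joint likelihood of the observed sequence is P(data|H) = 0.085·0.915·0.915 = 0.071164 and P(data|¬H) = 0.869·0.131·0.131 = 0.014913.
Bayes: P(H|data) = 0.116·0.071164 / (0.116·0.071164 + 0.884·0.014913) = 0.0082550/0.021438 = 0.3851.

Posterior P(H) ≈ 0.3851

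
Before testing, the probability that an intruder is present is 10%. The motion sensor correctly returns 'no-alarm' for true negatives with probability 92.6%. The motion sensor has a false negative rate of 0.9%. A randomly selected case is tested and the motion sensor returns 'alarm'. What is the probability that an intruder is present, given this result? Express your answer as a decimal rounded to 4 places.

Let H be the event that an intruder is present. P(H) = 0.1, so P(¬H) = 0.9. With E the 'alarm' result, P(E|H) = 0.991 and P(E|¬H) = 0.074.
P(E) = 0.991·0.1 + 0.074·0.9 = 0.099100 + 0.066600 = 0.16570.
By Bayes' theorem, P(H|E) = 0.099100 / 0.16570 = 0.5981.

P(H | E) ≈ 0.5981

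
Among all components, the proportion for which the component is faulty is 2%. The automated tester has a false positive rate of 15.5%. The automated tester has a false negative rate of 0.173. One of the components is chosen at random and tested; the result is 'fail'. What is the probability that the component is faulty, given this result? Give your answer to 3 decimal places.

Let H be the event that the component is faulty. P(H) = 0.02, so P(¬H) = 0.98. With E the 'fail' result, P(E|H) = 0.827 and P(E|¬H) = 0.155.
P(E) = 0.827·0.02 + 0.155·0.98 = 0.016540 + 0.15190 = 0.16844.
By Bayes' theorem, P(H|E) = 0.016540 / 0.16844 = 0.098.

P(H | E) ≈ 0.098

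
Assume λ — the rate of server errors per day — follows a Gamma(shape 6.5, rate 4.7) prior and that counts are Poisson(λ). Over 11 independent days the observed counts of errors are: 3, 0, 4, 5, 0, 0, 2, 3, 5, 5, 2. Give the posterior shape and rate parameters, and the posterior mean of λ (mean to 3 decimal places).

The Poisson likelihood adds the total count to the shape and the number of exposure periods to the rate. Here ∑xᵢ = 29 and n = 11, so shape 6.5→35.5 and rate 4.7→15.7.
Posterior mean = shape/rate = 35.5/15.7 = 2.261.

Posterior: Gamma(shape=35.5, rate=15.7); mean ≈ 2.261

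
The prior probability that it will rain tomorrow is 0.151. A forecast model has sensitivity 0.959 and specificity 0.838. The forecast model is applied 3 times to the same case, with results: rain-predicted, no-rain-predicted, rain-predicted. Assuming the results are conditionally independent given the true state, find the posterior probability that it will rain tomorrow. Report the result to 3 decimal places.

Posterior P(H) ≈ 0.234

With H the event that it will rain tomorrow, the joint likelihood of the observed sequence is P(data|H) = 0.959·0.041·0.959 = 0.037707 and P(data|¬H) = 0.162·0.838·0.162 = 0.021992.
Bayes: P(H|data) = 0.151·0.037707 / (0.151·0.037707 + 0.849·0.021992) = 0.0056937/0.024365 = 0.2337.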